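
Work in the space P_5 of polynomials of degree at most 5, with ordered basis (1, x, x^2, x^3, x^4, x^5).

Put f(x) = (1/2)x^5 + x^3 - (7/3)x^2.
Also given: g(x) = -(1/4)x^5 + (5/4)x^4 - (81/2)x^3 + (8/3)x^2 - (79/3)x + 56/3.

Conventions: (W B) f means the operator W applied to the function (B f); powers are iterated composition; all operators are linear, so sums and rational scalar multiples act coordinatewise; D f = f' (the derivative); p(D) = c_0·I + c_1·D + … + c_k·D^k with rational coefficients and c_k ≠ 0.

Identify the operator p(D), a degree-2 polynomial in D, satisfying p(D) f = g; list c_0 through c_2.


c_0 = -1/2, c_1 = 1/2, c_2 = -4

D^0 f = (1/2)x^5 + x^3 - (7/3)x^2
D^1 f = (5/2)x^4 + 3x^2 - (14/3)x
D^2 f = 10x^3 + 6x - 14/3
matching coefficients of g against c_0 f + c_1 Df + … from the top degree down determines the c_i
solution: c_0 = -1/2, c_1 = 1/2, c_2 = -4


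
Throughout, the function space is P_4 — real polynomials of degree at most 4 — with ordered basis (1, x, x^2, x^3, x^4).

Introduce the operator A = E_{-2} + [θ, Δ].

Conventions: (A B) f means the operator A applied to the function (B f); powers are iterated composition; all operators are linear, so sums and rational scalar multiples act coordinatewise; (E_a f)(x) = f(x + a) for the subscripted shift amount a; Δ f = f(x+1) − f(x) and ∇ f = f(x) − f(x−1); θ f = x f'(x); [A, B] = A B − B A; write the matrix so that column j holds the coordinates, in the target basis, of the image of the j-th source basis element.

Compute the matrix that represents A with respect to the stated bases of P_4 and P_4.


the matrix is [[1, -3, 2, -11, 12]; [0, 1, -6, 6, -44]; [0, 0, 1, -9, 12]; [0, 0, 0, 1, -12]; [0, 0, 0, 0, 1]] (rows listed top to bottom)

image of 1: 1
image of x: x - 3
image of x^2: x^2 - 6x + 2
image of x^3: x^3 - 9x^2 + 6x - 11
image of x^4: x^4 - 12x^3 + 12x^2 - 44x + 12
each image's coordinates form column j of the matrix


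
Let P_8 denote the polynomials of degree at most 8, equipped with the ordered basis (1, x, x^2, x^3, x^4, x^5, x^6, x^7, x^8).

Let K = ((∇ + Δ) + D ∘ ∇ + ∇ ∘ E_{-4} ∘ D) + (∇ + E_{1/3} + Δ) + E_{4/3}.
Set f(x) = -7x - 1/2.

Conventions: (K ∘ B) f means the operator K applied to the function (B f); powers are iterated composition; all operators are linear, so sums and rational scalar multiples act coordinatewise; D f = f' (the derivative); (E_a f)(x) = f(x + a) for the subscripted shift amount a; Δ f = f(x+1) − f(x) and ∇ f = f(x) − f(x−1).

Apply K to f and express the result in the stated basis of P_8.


∇ f = -7
Δ f = -7
(∇ + Δ) f = -14
∇ f = -7
D ∇ f = 0
D f = -7
E_{-4} D f = -7
∇ E_{-4} D f = 0
((∇ + Δ) + D ∘ ∇ + ∇ ∘ E_{-4} ∘ D) f = -14
∇ f = -7
E_{1/3} f = -7x - 17/6
Δ f = -7
(∇ + E_{1/3} + Δ) f = -7x - 101/6
E_{4/3} f = -7x - 59/6
(((∇ + Δ) + D ∘ ∇ + ∇ ∘ E_{-4} ∘ D) + (∇ + E_{1/3} + Δ) + E_{4/3}) f = -14x - 122/3

the image equals g(x) = -14x - 122/3


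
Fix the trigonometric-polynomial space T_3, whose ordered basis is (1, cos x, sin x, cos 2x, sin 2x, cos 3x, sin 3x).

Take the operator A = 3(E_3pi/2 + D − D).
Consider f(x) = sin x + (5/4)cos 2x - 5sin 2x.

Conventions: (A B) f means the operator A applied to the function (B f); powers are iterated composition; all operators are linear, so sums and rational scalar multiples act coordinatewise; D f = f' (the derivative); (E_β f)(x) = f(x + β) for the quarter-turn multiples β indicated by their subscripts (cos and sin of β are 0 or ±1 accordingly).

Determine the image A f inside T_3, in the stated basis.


E_3pi/2 f = -cos x - (5/4)cos 2x + 5sin 2x
D f = cos x - 10cos 2x - (5/2)sin 2x
D f = cos x - 10cos 2x - (5/2)sin 2x
(-D) f = -cos x + 10cos 2x + (5/2)sin 2x
(E_3pi/2 + D − D) f = -cos x - (5/4)cos 2x + 5sin 2x
(3(E_3pi/2 + D − D)) f = -3cos x - (15/4)cos 2x + 15sin 2x

the image equals g(x) = -3cos x - (15/4)cos 2x + 15sin 2x


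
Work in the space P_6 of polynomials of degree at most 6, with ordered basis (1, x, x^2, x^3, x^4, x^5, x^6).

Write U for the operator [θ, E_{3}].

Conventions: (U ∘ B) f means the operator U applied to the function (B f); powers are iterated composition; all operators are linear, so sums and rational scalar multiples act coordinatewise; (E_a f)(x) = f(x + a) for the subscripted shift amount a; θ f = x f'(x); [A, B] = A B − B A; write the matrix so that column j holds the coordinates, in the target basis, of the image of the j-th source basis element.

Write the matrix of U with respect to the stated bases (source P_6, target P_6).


image of 1: 0
image of x: -3
image of x^2: -6x - 18
image of x^3: -9x^2 - 54x - 81
image of x^4: -12x^3 - 108x^2 - 324x - 324
image of x^5: -15x^4 - 180x^3 - 810x^2 - 1620x - 1215
image of x^6: -18x^5 - 270x^4 - 1620x^3 - 4860x^2 - 7290x - 4374
each image's coordinates form column j of the matrix

the matrix is [[0, -3, -18, -81, -324, -1215, -4374]; [0, 0, -6, -54, -324, -1620, -7290]; [0, 0, 0, -9, -108, -810, -4860]; [0, 0, 0, 0, -12, -180, -1620]; [0, 0, 0, 0, 0, -15, -270]; [0, 0, 0, 0, 0, 0, -18]; [0, 0, 0, 0, 0, 0, 0]] (rows listed top to bottom)


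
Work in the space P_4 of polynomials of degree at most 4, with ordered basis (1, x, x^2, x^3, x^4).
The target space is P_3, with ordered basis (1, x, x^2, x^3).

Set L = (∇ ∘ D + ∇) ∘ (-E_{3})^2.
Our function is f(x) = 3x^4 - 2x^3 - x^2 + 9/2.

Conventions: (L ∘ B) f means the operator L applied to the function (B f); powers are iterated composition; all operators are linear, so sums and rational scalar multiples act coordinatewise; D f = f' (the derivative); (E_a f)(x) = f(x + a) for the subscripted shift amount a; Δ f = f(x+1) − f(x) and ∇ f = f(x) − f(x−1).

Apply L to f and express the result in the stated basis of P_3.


E_{3} f = 3x^4 + 34x^3 + 143x^2 + 264x + 369/2
(-E_{3}) f = -3x^4 - 34x^3 - 143x^2 - 264x - 369/2
E_{3} (-E_{3}) f = -3x^4 - 70x^3 - 611x^2 - 2364x - 6849/2
(-E_{3}) (-E_{3}) f = 3x^4 + 70x^3 + 611x^2 + 2364x + 6849/2
D (-E_{3})^2 f = 12x^3 + 210x^2 + 1222x + 2364
∇ D (-E_{3})^2 f = 36x^2 + 384x + 1024
∇ (-E_{3})^2 f = 12x^3 + 192x^2 + 1024x + 1820
(∇ ∘ D + ∇) (-E_{3})^2 f = 12x^3 + 228x^2 + 1408x + 2844

g(x) = 12x^3 + 228x^2 + 1408x + 2844


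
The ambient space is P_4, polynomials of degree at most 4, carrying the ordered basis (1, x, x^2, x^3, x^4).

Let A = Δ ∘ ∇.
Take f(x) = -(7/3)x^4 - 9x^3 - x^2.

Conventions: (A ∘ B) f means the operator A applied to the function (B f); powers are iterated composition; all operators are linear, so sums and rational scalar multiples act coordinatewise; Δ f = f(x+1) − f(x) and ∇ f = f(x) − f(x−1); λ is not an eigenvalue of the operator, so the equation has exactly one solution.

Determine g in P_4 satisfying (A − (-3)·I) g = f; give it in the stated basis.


g(x) = -(7/9)x^4 - 3x^3 + (25/9)x^2 + 6x - 4/3

write g with unknown coordinates in the stated basis and equate coefficients in (A − (-3)·I) g = f
solving from the highest basis element down gives g = -(7/9)x^4 - 3x^3 + (25/9)x^2 + 6x - 4/3
check: A g = -(28/3)x^2 - 18x + 4
so A g − (-3)·g = -(7/3)x^4 - 9x^3 - x^2 = f ✓


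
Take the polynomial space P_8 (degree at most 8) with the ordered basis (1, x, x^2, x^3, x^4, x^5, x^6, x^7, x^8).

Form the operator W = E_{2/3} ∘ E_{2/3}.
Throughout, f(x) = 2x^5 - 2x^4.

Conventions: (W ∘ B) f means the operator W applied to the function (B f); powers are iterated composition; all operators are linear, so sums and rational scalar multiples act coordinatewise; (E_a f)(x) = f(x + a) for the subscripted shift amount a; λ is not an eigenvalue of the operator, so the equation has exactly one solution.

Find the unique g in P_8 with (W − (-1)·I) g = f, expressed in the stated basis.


the result is g(x) = x^5 - (13/3)x^4 + (8/3)x^3 + (160/27)x^2 - (64/27)x - 512/243

write g with unknown coordinates in the stated basis and equate coefficients in (W − (-1)·I) g = f
solving from the highest basis element down gives g = x^5 - (13/3)x^4 + (8/3)x^3 + (160/27)x^2 - (64/27)x - 512/243
check: W g = x^5 + (7/3)x^4 - (8/3)x^3 - (160/27)x^2 + (64/27)x + 512/243
so W g − (-1)·g = 2x^5 - 2x^4 = f ✓


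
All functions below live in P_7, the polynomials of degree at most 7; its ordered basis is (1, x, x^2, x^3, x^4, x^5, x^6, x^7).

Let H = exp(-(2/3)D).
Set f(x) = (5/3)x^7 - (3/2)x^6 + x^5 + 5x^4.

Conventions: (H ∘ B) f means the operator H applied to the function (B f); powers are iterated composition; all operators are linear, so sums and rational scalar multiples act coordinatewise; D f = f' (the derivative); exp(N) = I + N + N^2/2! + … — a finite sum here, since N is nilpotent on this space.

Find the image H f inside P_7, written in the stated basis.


the image equals g(x) = (5/3)x^7 - (167/18)x^6 + (203/9)x^5 - (2075/81)x^4 + (2800/243)x^3 + (320/243)x^2 - (5968/2187)x + 4112/6561

order-1 term: -(70/9)x^6 + 6x^5 - (10/3)x^4 - (40/3)x^3
order-2 term: (140/9)x^5 - 10x^4 + (40/9)x^3 + (40/3)x^2
order-3 term: -(1400/81)x^4 + (80/9)x^3 - (80/27)x^2 - (160/27)x
order-4 term: (2800/243)x^3 - (40/9)x^2 + (80/81)x + 80/81
order-5 term: -(1120/243)x^2 + (32/27)x - 32/243
order-6 term: (2240/2187)x - 32/243
order-7 term: -640/6561
the series for exp(-(2/3)D) f terminates at order 7
exp(-(2/3)D) f = (5/3)x^7 - (167/18)x^6 + (203/9)x^5 - (2075/81)x^4 + (2800/243)x^3 + (320/243)x^2 - (5968/2187)x + 4112/6561


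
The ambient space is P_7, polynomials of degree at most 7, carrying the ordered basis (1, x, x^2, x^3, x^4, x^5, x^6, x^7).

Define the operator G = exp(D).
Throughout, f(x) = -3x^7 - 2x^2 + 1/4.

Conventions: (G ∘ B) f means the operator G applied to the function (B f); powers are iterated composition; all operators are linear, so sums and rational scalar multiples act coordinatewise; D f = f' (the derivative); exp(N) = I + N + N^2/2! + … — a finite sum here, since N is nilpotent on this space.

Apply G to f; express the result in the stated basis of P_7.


g(x) = -3x^7 - 21x^6 - 63x^5 - 105x^4 - 105x^3 - 65x^2 - 25x - 19/4

order-1 term: -21x^6 - 4x
order-2 term: -63x^5 - 2
order-3 term: -105x^4
order-4 term: -105x^3
order-5 term: -63x^2
order-6 term: -21x
order-7 term: -3
the series for exp(D) f terminates at order 7
exp(D) f = -3x^7 - 21x^6 - 63x^5 - 105x^4 - 105x^3 - 65x^2 - 25x - 19/4


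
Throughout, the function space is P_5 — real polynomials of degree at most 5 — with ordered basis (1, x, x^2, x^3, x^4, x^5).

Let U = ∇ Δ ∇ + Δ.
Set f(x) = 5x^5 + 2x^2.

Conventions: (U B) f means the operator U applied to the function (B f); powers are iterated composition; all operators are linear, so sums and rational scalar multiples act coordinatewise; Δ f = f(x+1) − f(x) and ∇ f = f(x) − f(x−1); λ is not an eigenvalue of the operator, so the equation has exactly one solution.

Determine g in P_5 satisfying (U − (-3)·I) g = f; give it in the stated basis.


write g with unknown coordinates in the stated basis and equate coefficients in (U − (-3)·I) g = f
solving from the highest basis element down gives g = (5/3)x^5 - (25/9)x^4 - (50/27)x^3 - (832/27)x^2 + (6389/81)x - 9503/243
check: U g = (25/3)x^4 + (50/9)x^3 + (850/9)x^2 - (6389/27)x + 9503/81
so U g − (-3)·g = 5x^5 + 2x^2 = f ✓

the result is g(x) = (5/3)x^5 - (25/9)x^4 - (50/27)x^3 - (832/27)x^2 + (6389/81)x - 9503/243


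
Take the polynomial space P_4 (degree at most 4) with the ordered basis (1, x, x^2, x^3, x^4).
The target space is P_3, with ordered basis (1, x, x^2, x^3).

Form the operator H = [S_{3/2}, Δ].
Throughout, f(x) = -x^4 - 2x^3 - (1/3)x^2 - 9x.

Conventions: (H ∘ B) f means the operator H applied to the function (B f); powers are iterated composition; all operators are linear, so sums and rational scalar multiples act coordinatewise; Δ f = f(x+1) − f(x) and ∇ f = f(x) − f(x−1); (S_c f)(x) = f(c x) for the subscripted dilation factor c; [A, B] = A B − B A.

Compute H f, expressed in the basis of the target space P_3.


the result is g(x) = (27/4)x^3 + (189/8)x^2 + 26x + 659/48

Δ f = -4x^3 - 12x^2 - (32/3)x - 37/3
S_{3/2} Δ f = -(27/2)x^3 - 27x^2 - 16x - 37/3
S_{3/2} f = -(81/16)x^4 - (27/4)x^3 - (3/4)x^2 - (27/2)x
Δ S_{3/2} f = -(81/4)x^3 - (405/8)x^2 - 42x - 417/16
[S_{3/2}, Δ] f = (27/4)x^3 + (189/8)x^2 + 26x + 659/48


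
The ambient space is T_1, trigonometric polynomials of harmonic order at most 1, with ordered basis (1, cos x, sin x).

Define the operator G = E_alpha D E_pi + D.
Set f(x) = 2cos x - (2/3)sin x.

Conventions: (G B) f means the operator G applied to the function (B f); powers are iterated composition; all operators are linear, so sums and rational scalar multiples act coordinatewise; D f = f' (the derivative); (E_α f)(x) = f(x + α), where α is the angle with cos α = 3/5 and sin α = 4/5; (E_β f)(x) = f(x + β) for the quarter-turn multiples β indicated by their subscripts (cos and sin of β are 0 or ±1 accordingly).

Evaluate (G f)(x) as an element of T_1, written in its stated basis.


the result is g(x) = (4/3)cos x - (4/3)sin x

E_pi f = -2cos x + (2/3)sin x
D E_pi f = (2/3)cos x + 2sin x
E_alpha D E_pi f = 2cos x + (2/3)sin x
D f = -(2/3)cos x - 2sin x
(E_alpha D E_pi + D) f = (4/3)cos x - (4/3)sin x


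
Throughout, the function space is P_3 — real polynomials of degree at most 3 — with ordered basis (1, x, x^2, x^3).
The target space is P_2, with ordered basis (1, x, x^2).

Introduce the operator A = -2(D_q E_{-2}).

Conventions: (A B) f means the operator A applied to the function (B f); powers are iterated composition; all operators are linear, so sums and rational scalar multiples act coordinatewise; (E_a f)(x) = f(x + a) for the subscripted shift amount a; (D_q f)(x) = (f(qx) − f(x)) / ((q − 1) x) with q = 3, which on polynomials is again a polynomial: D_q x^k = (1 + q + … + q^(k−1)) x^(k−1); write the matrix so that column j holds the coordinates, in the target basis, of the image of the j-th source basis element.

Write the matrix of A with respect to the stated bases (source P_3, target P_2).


the matrix is [[0, -2, 8, -24]; [0, 0, -8, 48]; [0, 0, 0, -26]] (rows listed top to bottom)

image of 1: 0
image of x: -2
image of x^2: -8x + 8
image of x^3: -26x^2 + 48x - 24
each image's coordinates form column j of the matrix


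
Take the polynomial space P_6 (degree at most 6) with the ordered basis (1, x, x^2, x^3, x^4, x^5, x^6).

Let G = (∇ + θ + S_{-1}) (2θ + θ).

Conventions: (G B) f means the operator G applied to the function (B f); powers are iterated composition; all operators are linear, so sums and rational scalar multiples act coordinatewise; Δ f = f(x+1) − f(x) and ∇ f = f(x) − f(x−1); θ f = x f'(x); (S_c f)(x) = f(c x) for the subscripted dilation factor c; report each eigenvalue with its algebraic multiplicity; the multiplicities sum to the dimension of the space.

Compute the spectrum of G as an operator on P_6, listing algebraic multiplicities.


λ = 0 (multiplicity 2), λ = 18 (multiplicity 2), λ = 60 (multiplicity 2), λ = 126 (multiplicity 1)

image of 1: 0
image of x: 3
image of x^2: 18x^2 + 12x - 6
image of x^3: 18x^3 + 27x^2 - 27x + 9
image of x^4: 60x^4 + 48x^3 - 72x^2 + 48x - 12
image of x^5: 60x^5 + 75x^4 - 150x^3 + 150x^2 - 75x + 15
image of x^6: 126x^6 + 108x^5 - 270x^4 + 360x^3 - 270x^2 + 108x - 18
the matrix is upper triangular; its diagonal is (0, 0, 18, 18, 60, 60, 126)
for a triangular matrix the eigenvalues are the diagonal entries, with algebraic multiplicity their repetition count


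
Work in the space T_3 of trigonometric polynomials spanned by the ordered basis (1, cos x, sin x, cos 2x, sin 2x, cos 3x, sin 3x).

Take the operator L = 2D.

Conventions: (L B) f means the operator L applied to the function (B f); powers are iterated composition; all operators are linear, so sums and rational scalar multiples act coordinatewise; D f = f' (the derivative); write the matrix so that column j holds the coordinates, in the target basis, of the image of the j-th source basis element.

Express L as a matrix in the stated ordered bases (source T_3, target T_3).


the matrix is [[0, 0, 0, 0, 0, 0, 0]; [0, 0, 2, 0, 0, 0, 0]; [0, -2, 0, 0, 0, 0, 0]; [0, 0, 0, 0, 4, 0, 0]; [0, 0, 0, -4, 0, 0, 0]; [0, 0, 0, 0, 0, 0, 6]; [0, 0, 0, 0, 0, -6, 0]] (rows listed top to bottom)

image of 1: 0
image of cos x: -2sin x
image of sin x: 2cos x
image of cos 2x: -4sin 2x
image of sin 2x: 4cos 2x
image of cos 3x: -6sin 3x
image of sin 3x: 6cos 3x
each image's coordinates form column j of the matrix


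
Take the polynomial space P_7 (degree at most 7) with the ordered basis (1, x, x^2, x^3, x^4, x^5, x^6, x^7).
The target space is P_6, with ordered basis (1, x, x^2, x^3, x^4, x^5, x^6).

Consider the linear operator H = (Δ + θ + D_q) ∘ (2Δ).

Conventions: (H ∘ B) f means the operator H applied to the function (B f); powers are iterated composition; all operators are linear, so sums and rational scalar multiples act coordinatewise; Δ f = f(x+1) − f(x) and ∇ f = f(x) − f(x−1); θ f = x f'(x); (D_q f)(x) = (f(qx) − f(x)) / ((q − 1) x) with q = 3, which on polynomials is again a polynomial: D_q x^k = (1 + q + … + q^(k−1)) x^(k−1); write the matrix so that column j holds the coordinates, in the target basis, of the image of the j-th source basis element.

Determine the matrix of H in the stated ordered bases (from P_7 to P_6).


the matrix is [[0, 0, 8, 18, 36, 70, 136, 266]; [0, 0, 4, 42, 104, 230, 492, 1050]; [0, 0, 0, 12, 152, 420, 1000, 2254]; [0, 0, 0, 0, 24, 500, 1560, 3990]; [0, 0, 0, 0, 0, 40, 1632, 5782]; [0, 0, 0, 0, 0, 0, 60, 5390]; [0, 0, 0, 0, 0, 0, 0, 84]] (rows listed top to bottom)

image of 1: 0
image of x: 0
image of x^2: 4x + 8
image of x^3: 12x^2 + 42x + 18
image of x^4: 24x^3 + 152x^2 + 104x + 36
image of x^5: 40x^4 + 500x^3 + 420x^2 + 230x + 70
image of x^6: 60x^5 + 1632x^4 + 1560x^3 + 1000x^2 + 492x + 136
image of x^7: 84x^6 + 5390x^5 + 5782x^4 + 3990x^3 + 2254x^2 + 1050x + 266
each image's coordinates form column j of the matrix


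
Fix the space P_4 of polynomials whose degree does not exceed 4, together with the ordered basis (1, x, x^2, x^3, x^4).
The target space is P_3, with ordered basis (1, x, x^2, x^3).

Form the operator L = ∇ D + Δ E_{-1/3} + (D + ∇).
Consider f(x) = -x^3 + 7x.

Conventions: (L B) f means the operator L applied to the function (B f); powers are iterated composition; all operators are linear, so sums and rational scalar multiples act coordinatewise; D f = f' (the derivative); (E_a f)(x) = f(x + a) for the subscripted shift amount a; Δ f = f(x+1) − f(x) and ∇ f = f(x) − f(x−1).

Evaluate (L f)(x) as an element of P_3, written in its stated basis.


the image equals g(x) = -9x^2 - 4x + 68/3

D f = -3x^2 + 7
∇ D f = -6x + 3
E_{-1/3} f = -x^3 + x^2 + (20/3)x - 62/27
Δ E_{-1/3} f = -3x^2 - x + 20/3
D f = -3x^2 + 7
∇ f = -3x^2 + 3x + 6
(D + ∇) f = -6x^2 + 3x + 13
(∇ D + Δ E_{-1/3} + (D + ∇)) f = -9x^2 - 4x + 68/3


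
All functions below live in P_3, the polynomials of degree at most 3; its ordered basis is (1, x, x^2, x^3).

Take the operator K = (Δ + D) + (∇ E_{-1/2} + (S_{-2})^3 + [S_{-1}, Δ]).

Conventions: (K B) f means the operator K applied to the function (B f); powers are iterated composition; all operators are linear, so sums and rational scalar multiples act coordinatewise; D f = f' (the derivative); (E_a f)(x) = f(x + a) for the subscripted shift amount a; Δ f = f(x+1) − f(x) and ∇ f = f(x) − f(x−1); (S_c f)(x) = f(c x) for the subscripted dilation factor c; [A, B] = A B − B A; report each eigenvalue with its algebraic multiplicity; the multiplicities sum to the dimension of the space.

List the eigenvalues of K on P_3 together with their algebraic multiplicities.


λ = -512 (multiplicity 1), λ = -8 (multiplicity 1), λ = 1 (multiplicity 1), λ = 64 (multiplicity 1)

image of 1: 1
image of x: -8x + 5
image of x^2: 64x^2 + 2x - 1
image of x^3: -512x^3 + 15x^2 - 3x + 25/4
the matrix is upper triangular; its diagonal is (1, -8, 64, -512)
for a triangular matrix the eigenvalues are the diagonal entries, with algebraic multiplicity their repetition count


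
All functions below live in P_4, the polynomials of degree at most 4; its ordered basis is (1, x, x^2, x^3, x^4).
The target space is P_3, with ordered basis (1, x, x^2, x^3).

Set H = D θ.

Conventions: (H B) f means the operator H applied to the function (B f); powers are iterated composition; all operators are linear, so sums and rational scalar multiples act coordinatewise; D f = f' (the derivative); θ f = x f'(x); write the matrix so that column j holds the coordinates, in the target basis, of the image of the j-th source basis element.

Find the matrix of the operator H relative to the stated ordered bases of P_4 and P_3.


image of 1: 0
image of x: 1
image of x^2: 4x
image of x^3: 9x^2
image of x^4: 16x^3
each image's coordinates form column j of the matrix

the matrix is [[0, 1, 0, 0, 0]; [0, 0, 4, 0, 0]; [0, 0, 0, 9, 0]; [0, 0, 0, 0, 16]] (rows listed top to bottom)


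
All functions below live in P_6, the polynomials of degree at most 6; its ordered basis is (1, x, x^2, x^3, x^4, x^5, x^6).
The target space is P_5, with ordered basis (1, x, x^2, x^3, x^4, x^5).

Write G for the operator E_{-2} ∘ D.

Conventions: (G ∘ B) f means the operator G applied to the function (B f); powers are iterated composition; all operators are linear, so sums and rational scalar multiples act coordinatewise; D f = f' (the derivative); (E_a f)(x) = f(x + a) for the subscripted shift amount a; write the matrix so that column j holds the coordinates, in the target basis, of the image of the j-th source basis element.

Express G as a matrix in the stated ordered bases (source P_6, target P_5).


the matrix is [[0, 1, -4, 12, -32, 80, -192]; [0, 0, 2, -12, 48, -160, 480]; [0, 0, 0, 3, -24, 120, -480]; [0, 0, 0, 0, 4, -40, 240]; [0, 0, 0, 0, 0, 5, -60]; [0, 0, 0, 0, 0, 0, 6]] (rows listed top to bottom)

image of 1: 0
image of x: 1
image of x^2: 2x - 4
image of x^3: 3x^2 - 12x + 12
image of x^4: 4x^3 - 24x^2 + 48x - 32
image of x^5: 5x^4 - 40x^3 + 120x^2 - 160x + 80
image of x^6: 6x^5 - 60x^4 + 240x^3 - 480x^2 + 480x - 192
each image's coordinates form column j of the matrix


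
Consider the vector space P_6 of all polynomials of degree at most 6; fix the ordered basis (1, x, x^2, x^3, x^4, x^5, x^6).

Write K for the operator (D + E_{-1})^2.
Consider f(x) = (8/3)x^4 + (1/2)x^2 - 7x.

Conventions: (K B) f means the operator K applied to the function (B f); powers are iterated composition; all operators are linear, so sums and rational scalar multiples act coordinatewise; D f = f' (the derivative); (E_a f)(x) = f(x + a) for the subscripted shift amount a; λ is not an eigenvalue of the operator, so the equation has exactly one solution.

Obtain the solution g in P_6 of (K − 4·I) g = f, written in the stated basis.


write g with unknown coordinates in the stated basis and equate coefficients in (K − 4·I) g = f
solving from the highest basis element down gives g = -(8/9)x^4 - (67/18)x^2 + (127/27)x - 131/27
check: K g = -(8/9)x^4 - (259/18)x^2 + (319/27)x - 524/27
so K g − 4·g = (8/3)x^4 + (1/2)x^2 - 7x = f ✓

g(x) = -(8/9)x^4 - (67/18)x^2 + (127/27)x - 131/27


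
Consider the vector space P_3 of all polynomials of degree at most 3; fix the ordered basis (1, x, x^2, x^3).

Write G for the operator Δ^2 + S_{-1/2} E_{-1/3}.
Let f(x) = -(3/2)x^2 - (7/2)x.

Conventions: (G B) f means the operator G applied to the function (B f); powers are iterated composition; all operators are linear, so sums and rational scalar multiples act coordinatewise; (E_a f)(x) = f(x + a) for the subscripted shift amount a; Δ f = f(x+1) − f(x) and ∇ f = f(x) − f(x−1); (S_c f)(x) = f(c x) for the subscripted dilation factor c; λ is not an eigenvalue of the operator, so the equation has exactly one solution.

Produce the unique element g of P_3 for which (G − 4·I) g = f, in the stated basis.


g(x) = (2/5)x^2 + (109/135)x + 233/1215

write g with unknown coordinates in the stated basis and equate coefficients in (G − 4·I) g = f
solving from the highest basis element down gives g = (2/5)x^2 + (109/135)x + 233/1215
check: G g = (1/10)x^2 - (73/270)x + 932/1215
so G g − 4·g = -(3/2)x^2 - (7/2)x = f ✓


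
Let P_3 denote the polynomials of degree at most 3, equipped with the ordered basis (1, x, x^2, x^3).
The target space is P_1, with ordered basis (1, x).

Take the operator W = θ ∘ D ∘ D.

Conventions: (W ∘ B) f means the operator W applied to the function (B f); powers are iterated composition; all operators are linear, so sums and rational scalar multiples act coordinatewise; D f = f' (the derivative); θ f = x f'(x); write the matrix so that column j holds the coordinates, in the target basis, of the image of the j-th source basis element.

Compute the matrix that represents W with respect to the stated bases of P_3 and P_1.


the matrix is [[0, 0, 0, 0]; [0, 0, 0, 6]] (rows listed top to bottom)

image of 1: 0
image of x: 0
image of x^2: 0
image of x^3: 6x
each image's coordinates form column j of the matrix


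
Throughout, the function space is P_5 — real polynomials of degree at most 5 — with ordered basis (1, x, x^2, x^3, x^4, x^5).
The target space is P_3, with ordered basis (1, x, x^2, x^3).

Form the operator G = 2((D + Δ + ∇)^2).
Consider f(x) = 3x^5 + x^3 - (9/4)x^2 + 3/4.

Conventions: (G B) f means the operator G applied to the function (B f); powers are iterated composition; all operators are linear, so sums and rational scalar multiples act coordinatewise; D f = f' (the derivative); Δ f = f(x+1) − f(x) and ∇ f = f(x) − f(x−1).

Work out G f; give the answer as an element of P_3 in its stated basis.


the image equals g(x) = 1080x^3 + 1548x - 81

D f = 15x^4 + 3x^2 - (9/2)x
Δ f = 15x^4 + 30x^3 + 33x^2 + (27/2)x + 7/4
∇ f = 15x^4 - 30x^3 + 33x^2 - (45/2)x + 25/4
(D + Δ + ∇) f = 45x^4 + 69x^2 - (27/2)x + 8
D (D + Δ + ∇) f = 180x^3 + 138x - 27/2
Δ (D + Δ + ∇) f = 180x^3 + 270x^2 + 318x + 201/2
∇ (D + Δ + ∇) f = 180x^3 - 270x^2 + 318x - 255/2
(D + Δ + ∇) (D + Δ + ∇) f = 540x^3 + 774x - 81/2
(2((D + Δ + ∇)^2)) f = 1080x^3 + 1548x - 81


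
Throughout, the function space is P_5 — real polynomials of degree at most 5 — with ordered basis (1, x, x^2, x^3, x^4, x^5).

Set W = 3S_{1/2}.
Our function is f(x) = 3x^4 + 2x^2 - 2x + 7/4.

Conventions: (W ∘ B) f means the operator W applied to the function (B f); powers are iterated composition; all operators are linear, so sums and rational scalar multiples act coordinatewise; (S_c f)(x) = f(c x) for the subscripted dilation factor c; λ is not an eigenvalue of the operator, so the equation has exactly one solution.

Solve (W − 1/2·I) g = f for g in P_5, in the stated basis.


write g with unknown coordinates in the stated basis and equate coefficients in (W − 1/2·I) g = f
solving from the highest basis element down gives g = -(48/5)x^4 + 8x^2 - 2x + 7/10
check: W g = -(9/5)x^4 + 6x^2 - 3x + 21/10
so W g − 1/2·g = 3x^4 + 2x^2 - 2x + 7/4 = f ✓

the image equals g(x) = -(48/5)x^4 + 8x^2 - 2x + 7/10


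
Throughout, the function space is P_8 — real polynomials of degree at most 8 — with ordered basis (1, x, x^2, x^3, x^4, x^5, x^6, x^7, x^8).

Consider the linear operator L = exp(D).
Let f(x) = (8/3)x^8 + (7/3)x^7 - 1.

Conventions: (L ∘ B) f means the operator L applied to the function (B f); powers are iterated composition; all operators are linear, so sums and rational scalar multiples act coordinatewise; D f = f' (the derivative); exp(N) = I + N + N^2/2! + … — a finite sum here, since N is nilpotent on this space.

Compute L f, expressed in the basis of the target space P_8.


g(x) = (8/3)x^8 + (71/3)x^7 + 91x^6 + (595/3)x^5 + (805/3)x^4 + 231x^3 + (371/3)x^2 + (113/3)x + 4

order-1 term: (64/3)x^7 + (49/3)x^6
order-2 term: (224/3)x^6 + 49x^5
order-3 term: (448/3)x^5 + (245/3)x^4
order-4 term: (560/3)x^4 + (245/3)x^3
order-5 term: (448/3)x^3 + 49x^2
order-6 term: (224/3)x^2 + (49/3)x
order-7 term: (64/3)x + 7/3
order-8 term: 8/3
the series for exp(D) f terminates at order 8
exp(D) f = (8/3)x^8 + (71/3)x^7 + 91x^6 + (595/3)x^5 + (805/3)x^4 + 231x^3 + (371/3)x^2 + (113/3)x + 4


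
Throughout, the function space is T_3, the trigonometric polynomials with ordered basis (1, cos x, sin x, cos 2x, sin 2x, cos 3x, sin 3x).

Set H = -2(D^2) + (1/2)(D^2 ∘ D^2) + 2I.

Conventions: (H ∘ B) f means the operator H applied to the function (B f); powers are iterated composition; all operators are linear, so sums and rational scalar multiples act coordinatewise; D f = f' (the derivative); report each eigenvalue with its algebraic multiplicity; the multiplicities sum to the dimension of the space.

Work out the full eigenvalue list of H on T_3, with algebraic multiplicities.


λ = 2 (multiplicity 1), λ = 9/2 (multiplicity 2), λ = 18 (multiplicity 2), λ = 121/2 (multiplicity 2)

image of 1: 2
image of cos x: (9/2)cos x
image of sin x: (9/2)sin x
image of cos 2x: 18cos 2x
image of sin 2x: 18sin 2x
image of cos 3x: (121/2)cos 3x
image of sin 3x: (121/2)sin 3x
the matrix is diagonal; its diagonal is (2, 9/2, 9/2, 18, 18, 121/2, 121/2)
for a triangular matrix the eigenvalues are the diagonal entries, with algebraic multiplicity their repetition count


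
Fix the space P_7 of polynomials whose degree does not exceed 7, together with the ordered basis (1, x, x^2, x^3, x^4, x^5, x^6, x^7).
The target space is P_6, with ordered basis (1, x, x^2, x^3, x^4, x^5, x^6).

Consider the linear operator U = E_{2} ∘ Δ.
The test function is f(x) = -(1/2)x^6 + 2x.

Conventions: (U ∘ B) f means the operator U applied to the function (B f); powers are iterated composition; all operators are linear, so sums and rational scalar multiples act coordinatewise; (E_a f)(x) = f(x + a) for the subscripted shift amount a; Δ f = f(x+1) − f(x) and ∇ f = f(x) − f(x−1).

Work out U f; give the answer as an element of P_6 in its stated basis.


Δ f = -3x^5 - (15/2)x^4 - 10x^3 - (15/2)x^2 - 3x + 3/2
E_{2} Δ f = -3x^5 - (75/2)x^4 - 190x^3 - (975/2)x^2 - 633x - 661/2

g(x) = -3x^5 - (75/2)x^4 - 190x^3 - (975/2)x^2 - 633x - 661/2


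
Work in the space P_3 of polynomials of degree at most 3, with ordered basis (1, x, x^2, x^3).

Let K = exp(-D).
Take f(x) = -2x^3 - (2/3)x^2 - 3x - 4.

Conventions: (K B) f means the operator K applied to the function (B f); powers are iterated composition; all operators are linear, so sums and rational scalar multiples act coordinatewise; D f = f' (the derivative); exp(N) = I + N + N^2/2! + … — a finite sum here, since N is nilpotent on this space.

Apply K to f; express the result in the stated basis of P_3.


order-1 term: 6x^2 + (4/3)x + 3
order-2 term: -6x - 2/3
order-3 term: 2
the series for exp(-D) f terminates at order 3
exp(-D) f = -2x^3 + (16/3)x^2 - (23/3)x + 1/3

the image equals g(x) = -2x^3 + (16/3)x^2 - (23/3)x + 1/3


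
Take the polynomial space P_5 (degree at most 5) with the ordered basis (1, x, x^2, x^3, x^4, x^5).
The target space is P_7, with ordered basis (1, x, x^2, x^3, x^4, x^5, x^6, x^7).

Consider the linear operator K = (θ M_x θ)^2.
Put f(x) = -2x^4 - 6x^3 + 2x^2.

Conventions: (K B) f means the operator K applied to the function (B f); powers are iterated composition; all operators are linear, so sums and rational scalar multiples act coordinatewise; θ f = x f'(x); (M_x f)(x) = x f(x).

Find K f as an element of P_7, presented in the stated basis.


g(x) = -1200x^6 - 1440x^5 + 144x^4

θ f = -8x^4 - 18x^3 + 4x^2
M_x θ f = -8x^5 - 18x^4 + 4x^3
θ M_x θ f = -40x^5 - 72x^4 + 12x^3
θ (θ M_x θ) f = -200x^5 - 288x^4 + 36x^3
M_x θ (θ M_x θ) f = -200x^6 - 288x^5 + 36x^4
θ M_x θ (θ M_x θ) f = -1200x^6 - 1440x^5 + 144x^4


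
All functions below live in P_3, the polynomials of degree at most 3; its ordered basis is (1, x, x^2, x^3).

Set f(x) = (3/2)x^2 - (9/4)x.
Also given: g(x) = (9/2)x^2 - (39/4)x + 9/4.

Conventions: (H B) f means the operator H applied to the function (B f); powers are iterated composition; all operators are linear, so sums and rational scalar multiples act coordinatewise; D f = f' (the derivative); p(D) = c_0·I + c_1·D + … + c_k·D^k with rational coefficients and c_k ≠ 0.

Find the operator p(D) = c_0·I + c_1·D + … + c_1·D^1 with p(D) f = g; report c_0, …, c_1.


D^0 f = (3/2)x^2 - (9/4)x
D^1 f = 3x - 9/4
matching coefficients of g against c_0 f + c_1 Df + … from the top degree down determines the c_i
solution: c_0 = 3, c_1 = -1

c_0 = 3, c_1 = -1


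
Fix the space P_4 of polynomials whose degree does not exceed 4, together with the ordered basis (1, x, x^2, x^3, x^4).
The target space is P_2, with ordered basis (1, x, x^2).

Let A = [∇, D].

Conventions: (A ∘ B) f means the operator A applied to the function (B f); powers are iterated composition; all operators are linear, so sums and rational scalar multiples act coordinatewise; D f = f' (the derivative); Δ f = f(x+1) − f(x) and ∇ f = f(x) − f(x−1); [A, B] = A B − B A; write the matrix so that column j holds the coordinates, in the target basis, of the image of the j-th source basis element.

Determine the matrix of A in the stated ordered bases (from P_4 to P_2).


image of 1: 0
image of x: 0
image of x^2: 0
image of x^3: 0
image of x^4: 0
each image's coordinates form column j of the matrix

the matrix is [[0, 0, 0, 0, 0]; [0, 0, 0, 0, 0]; [0, 0, 0, 0, 0]] (rows listed top to bottom)


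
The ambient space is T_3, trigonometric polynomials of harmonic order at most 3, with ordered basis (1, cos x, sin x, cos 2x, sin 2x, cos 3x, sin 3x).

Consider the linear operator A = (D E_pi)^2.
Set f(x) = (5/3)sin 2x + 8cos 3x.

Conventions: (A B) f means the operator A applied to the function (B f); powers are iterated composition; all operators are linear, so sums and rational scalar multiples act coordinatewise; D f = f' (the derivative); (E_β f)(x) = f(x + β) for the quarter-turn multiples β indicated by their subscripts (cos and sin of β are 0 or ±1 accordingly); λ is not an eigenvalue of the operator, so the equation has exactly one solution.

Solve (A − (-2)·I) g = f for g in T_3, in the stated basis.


write g with unknown coordinates in the stated basis and equate coefficients in (A − (-2)·I) g = f
solving from the highest basis element down gives g = -(5/6)sin 2x - (8/7)cos 3x
check: A g = (10/3)sin 2x + (72/7)cos 3x
so A g − (-2)·g = (5/3)sin 2x + 8cos 3x = f ✓

g(x) = -(5/6)sin 2x - (8/7)cos 3x


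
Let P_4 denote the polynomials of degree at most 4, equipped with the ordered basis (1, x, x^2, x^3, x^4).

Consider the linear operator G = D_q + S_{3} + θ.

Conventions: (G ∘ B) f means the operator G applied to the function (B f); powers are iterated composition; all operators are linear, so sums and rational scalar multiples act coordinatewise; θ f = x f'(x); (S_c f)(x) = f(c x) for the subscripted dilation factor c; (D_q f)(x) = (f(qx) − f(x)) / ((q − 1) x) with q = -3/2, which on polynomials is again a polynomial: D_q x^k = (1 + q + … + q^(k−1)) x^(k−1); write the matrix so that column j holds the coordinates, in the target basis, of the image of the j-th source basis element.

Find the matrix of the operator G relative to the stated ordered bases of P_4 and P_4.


image of 1: 1
image of x: 4x + 1
image of x^2: 11x^2 - (1/2)x
image of x^3: 30x^3 + (7/4)x^2
image of x^4: 85x^4 - (13/8)x^3
each image's coordinates form column j of the matrix

the matrix is [[1, 1, 0, 0, 0]; [0, 4, -1/2, 0, 0]; [0, 0, 11, 7/4, 0]; [0, 0, 0, 30, -13/8]; [0, 0, 0, 0, 85]] (rows listed top to bottom)


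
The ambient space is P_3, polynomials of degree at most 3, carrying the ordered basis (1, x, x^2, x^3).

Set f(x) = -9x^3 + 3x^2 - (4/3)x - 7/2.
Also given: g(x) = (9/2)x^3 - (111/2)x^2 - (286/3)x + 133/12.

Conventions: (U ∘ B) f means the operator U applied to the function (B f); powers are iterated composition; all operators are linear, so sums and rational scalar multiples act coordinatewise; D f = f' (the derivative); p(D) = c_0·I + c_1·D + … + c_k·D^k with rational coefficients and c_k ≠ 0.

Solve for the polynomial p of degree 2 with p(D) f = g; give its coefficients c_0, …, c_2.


c_0 = -1/2, c_1 = 2, c_2 = 2

D^0 f = -9x^3 + 3x^2 - (4/3)x - 7/2
D^1 f = -27x^2 + 6x - 4/3
D^2 f = -54x + 6
matching coefficients of g against c_0 f + c_1 Df + … from the top degree down determines the c_i
solution: c_0 = -1/2, c_1 = 2, c_2 = 2


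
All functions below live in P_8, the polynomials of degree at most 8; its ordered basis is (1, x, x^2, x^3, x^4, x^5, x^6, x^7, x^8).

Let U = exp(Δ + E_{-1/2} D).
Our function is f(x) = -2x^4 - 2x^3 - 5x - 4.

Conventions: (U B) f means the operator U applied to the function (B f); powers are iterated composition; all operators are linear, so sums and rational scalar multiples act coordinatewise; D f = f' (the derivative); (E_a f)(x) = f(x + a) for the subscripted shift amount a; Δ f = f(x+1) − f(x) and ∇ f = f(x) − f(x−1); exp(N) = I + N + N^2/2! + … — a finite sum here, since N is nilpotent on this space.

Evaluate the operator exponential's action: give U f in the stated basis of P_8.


the image equals g(x) = -2x^4 - 18x^3 - 60x^2 - 107x - 189/2

order-1 term: -16x^3 - 12x^2 - 14x - 29/2
order-2 term: -48x^2 - 24x - 28
order-3 term: -64x - 16
order-4 term: -32
the series for exp(Δ + E_{-1/2} D) f terminates at order 4
exp(Δ + E_{-1/2} D) f = -2x^4 - 18x^3 - 60x^2 - 107x - 189/2


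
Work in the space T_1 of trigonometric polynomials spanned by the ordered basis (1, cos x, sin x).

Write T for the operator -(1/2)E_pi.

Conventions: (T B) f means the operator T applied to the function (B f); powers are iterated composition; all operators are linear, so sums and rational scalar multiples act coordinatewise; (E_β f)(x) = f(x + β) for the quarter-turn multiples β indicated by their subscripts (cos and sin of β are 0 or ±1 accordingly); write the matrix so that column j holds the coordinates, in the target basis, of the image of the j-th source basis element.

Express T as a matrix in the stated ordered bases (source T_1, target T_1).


the matrix is [[-1/2, 0, 0]; [0, 1/2, 0]; [0, 0, 1/2]] (rows listed top to bottom)

image of 1: -1/2
image of cos x: (1/2)cos x
image of sin x: (1/2)sin x
each image's coordinates form column j of the matrix


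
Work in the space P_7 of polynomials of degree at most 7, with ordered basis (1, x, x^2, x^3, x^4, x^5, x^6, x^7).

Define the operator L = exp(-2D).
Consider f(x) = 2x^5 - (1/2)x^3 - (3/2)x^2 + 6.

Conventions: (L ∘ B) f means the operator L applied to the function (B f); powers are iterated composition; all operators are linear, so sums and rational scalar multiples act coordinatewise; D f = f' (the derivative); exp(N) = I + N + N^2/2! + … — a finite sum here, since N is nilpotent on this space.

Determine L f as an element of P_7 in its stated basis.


the image equals g(x) = 2x^5 - 20x^4 + (159/2)x^3 - (317/2)x^2 + 160x - 60

order-1 term: -20x^4 + 3x^2 + 6x
order-2 term: 80x^3 - 6x - 6
order-3 term: -160x^2 + 4
order-4 term: 160x
order-5 term: -64
the series for exp(-2D) f terminates at order 5
exp(-2D) f = 2x^5 - 20x^4 + (159/2)x^3 - (317/2)x^2 + 160x - 60


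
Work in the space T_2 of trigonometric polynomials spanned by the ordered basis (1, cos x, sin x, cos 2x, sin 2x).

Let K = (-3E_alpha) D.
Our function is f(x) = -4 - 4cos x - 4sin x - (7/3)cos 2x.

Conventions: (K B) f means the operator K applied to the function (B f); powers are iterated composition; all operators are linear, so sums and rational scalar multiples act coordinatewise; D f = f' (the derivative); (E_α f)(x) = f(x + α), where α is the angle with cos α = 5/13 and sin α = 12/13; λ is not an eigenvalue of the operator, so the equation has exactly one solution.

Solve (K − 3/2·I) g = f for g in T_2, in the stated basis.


write g with unknown coordinates in the stated basis and equate coefficients in (K − 3/2·I) g = f
solving from the highest basis element down gives g = 8/3 - (56/17)cos x - (8/51)sin x - (4354/17217)cos 2x - (6664/17217)sin 2x
check: K g = -(152/17)cos x - (72/17)sin x - (15568/5739)cos 2x - (3332/5739)sin 2x
so K g − 3/2·g = -4 - 4cos x - 4sin x - (7/3)cos 2x = f ✓

g(x) = 8/3 - (56/17)cos x - (8/51)sin x - (4354/17217)cos 2x - (6664/17217)sin 2x
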